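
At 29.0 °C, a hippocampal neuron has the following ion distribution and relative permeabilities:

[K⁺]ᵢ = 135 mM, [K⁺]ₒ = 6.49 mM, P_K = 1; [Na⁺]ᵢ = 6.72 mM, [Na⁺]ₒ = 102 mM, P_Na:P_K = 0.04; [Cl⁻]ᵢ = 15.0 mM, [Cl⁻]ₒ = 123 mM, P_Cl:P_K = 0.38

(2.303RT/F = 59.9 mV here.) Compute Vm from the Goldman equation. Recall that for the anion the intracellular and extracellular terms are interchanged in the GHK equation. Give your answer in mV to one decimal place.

Vm = 59.9 · log₁₀[(Σ P·[cation]ₒ + Σ P·[anion]ᵢ) / (Σ P·[cation]ᵢ + Σ P·[anion]ₒ)]
Numerator = 1×6.49 + 0.04×102 + 0.38×15.0 = 16.27
Denominator = 1×135 + 0.04×6.72 + 0.38×123 = 182
Vm = 59.9 · log₁₀(0.089391) = 59.9 × (-1.0487) = -62.82 mV

-62.8 mV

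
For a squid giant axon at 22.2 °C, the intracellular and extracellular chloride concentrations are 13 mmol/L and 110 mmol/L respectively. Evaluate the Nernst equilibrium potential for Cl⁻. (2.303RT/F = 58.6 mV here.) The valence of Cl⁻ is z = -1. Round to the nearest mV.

-54 mV

E = (58.6/z) · log₁₀([Cl⁻]_out/[Cl⁻]_in) with z = -1.
For an anion, dividing by z = -1 reverses the sign.
= (58.6/-1) · log₁₀(110/13) = -58.60 · log₁₀(8.462)
= -58.60 · (0.9274) = -54.35 mV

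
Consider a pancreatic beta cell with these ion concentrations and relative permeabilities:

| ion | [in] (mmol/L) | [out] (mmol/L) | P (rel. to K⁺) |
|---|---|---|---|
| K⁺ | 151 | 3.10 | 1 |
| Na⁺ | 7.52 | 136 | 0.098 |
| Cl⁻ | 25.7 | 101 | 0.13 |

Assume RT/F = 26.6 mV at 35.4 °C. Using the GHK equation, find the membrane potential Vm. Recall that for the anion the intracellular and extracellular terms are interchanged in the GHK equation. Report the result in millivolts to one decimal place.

-56.4 mV

Vm = 26.6 · ln[(Σ P·[cation]ₒ + Σ P·[anion]ᵢ) / (Σ P·[cation]ᵢ + Σ P·[anion]ₒ)]
Numerator = 1×3.10 + 0.098×136 + 0.13×25.7 = 19.77
Denominator = 1×151 + 0.098×7.52 + 0.13×101 = 164.9
Vm = 26.6 · ln(0.11991) = 26.6 × (-2.1210) = -56.42 mV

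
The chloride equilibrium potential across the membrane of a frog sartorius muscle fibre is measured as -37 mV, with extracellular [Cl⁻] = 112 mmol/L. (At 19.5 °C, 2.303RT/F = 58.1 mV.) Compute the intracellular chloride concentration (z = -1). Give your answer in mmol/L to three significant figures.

25.8 mmol/L

Nernst: E = (58.1/-1) · log₁₀([out]/[in]), so log₁₀([out]/[in]) = -37.0 × -1 / 58.1 = 0.6368.
[out]/[in] = 10^(0.6368) = 4.333.
[in] = 112 / 4.333 = 25.85 mmol/L.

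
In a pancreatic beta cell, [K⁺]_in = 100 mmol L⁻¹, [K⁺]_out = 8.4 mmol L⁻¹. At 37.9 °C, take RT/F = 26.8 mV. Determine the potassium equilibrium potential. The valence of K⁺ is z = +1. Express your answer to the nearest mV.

-66 mV

E = (26.8/z) · ln([K⁺]_out/[K⁺]_in) with z = +1.
= (26.8/1) · ln(8.4/100) = 26.80 · ln(0.084)
= 26.80 · (-2.4769) = -66.38 mV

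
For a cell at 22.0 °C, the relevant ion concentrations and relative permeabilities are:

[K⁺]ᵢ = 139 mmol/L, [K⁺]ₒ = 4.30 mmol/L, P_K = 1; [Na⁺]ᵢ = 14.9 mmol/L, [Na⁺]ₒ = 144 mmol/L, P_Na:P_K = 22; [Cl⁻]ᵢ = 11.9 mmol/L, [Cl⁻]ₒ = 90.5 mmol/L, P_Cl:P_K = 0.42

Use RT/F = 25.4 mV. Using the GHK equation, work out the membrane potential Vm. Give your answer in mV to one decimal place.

Vm = 25.4 · ln[(Σ P·[cation]ₒ + Σ P·[anion]ᵢ) / (Σ P·[cation]ᵢ + Σ P·[anion]ₒ)]
Numerator = 1×4.30 + 22×144 + 0.42×11.9 = 3177
Denominator = 1×139 + 22×14.9 + 0.42×90.5 = 504.8
Vm = 25.4 · ln(6.294) = 25.4 × (1.8396) = 46.73 mV

46.7 mV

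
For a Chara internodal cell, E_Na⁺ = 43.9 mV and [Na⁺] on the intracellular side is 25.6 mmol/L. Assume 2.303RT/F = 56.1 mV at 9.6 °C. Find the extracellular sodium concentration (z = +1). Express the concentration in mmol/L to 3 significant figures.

Nernst: E = (56.1/1) · log₁₀([out]/[in]), so log₁₀([out]/[in]) = 43.9 × 1 / 56.1 = 0.7825.
[out]/[in] = 10^(0.7825) = 6.061.
[out] = 6.061 × 25.6 = 155.2 mmol/L.

155 mmol/L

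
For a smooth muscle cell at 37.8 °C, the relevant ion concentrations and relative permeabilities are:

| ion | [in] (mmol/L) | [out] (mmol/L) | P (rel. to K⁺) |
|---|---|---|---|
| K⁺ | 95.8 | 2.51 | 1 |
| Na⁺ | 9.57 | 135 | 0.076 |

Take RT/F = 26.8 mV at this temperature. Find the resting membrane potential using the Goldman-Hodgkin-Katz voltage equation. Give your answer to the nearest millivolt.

-54 mV

Vm = 26.8 · ln[(Σ P·[cation]ₒ + Σ P·[anion]ᵢ) / (Σ P·[cation]ᵢ + Σ P·[anion]ₒ)]
Numerator = 1×2.51 + 0.076×135 = 12.77
Denominator = 1×95.8 + 0.076×9.57 = 96.53
Vm = 26.8 · ln(0.13229) = 26.8 × (-2.0227) = -54.21 mV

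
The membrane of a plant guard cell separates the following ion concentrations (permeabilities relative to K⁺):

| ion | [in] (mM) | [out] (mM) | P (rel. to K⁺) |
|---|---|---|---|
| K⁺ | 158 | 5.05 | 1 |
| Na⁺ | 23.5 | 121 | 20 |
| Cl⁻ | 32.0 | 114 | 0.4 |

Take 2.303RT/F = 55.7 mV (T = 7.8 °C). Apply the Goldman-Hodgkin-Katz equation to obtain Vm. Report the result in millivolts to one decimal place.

31.1 mV

Vm = 55.7 · log₁₀[(Σ P·[cation]ₒ + Σ P·[anion]ᵢ) / (Σ P·[cation]ᵢ + Σ P·[anion]ₒ)]
Numerator = 1×5.05 + 20×121 + 0.4×32.0 = 2438
Denominator = 1×158 + 20×23.5 + 0.4×114 = 673.6
Vm = 55.7 · log₁₀(3.6191) = 55.7 × (0.5586) = 31.11 mV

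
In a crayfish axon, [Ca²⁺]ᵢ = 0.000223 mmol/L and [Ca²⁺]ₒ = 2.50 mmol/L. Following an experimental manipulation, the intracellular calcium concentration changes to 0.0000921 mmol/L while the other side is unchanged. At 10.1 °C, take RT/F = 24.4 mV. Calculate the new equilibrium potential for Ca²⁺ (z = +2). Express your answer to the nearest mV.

125 mV

After the shift: [Ca²⁺]_out = 2.50, [Ca²⁺]_in = 0.0000921 mmol/L.
E_new = (24.4/2)·ln(2.50/0.0000921) = 12.20 · (10.2089) = 124.55 mV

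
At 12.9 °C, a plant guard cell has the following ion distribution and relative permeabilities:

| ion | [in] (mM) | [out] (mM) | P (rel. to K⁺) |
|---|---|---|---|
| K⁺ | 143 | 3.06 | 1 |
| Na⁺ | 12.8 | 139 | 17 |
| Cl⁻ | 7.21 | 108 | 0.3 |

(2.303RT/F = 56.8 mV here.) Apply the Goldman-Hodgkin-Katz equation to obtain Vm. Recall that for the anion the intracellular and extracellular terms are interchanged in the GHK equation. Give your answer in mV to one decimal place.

Vm = 56.8 · log₁₀[(Σ P·[cation]ₒ + Σ P·[anion]ᵢ) / (Σ P·[cation]ᵢ + Σ P·[anion]ₒ)]
Numerator = 1×3.06 + 17×139 + 0.3×7.21 = 2368
Denominator = 1×143 + 17×12.8 + 0.3×108 = 393
Vm = 56.8 · log₁₀(6.026) = 56.8 × (0.7800) = 44.31 mV

44.3 mV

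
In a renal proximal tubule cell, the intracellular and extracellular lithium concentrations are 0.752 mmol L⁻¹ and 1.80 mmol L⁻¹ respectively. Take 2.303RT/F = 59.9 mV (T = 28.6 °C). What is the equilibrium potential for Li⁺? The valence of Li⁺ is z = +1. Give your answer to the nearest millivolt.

E = (59.9/z) · log₁₀([Li⁺]_out/[Li⁺]_in) with z = +1.
= (59.9/1) · log₁₀(1.80/0.752) = 59.90 · log₁₀(2.394)
= 59.90 · (0.3791) = 22.71 mV

23 mV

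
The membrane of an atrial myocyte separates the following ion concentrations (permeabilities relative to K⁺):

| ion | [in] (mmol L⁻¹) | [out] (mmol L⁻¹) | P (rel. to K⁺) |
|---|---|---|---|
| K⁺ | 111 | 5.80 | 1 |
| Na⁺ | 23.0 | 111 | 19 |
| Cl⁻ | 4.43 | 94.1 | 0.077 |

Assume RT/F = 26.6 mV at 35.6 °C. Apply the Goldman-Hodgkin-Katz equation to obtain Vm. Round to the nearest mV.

36 mV

Vm = 26.6 · ln[(Σ P·[cation]ₒ + Σ P·[anion]ᵢ) / (Σ P·[cation]ᵢ + Σ P·[anion]ₒ)]
Numerator = 1×5.80 + 19×111 + 0.077×4.43 = 2115
Denominator = 1×111 + 19×23.0 + 0.077×94.1 = 555.2
Vm = 26.6 · ln(3.8094) = 26.6 × (1.3375) = 35.58 mV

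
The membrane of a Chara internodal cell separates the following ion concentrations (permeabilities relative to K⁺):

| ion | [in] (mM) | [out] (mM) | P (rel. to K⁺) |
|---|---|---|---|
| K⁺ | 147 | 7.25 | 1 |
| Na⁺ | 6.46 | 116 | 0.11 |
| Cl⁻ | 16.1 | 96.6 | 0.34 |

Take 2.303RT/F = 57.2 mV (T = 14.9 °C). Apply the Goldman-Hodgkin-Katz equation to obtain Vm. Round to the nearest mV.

Vm = 57.2 · log₁₀[(Σ P·[cation]ₒ + Σ P·[anion]ᵢ) / (Σ P·[cation]ᵢ + Σ P·[anion]ₒ)]
Numerator = 1×7.25 + 0.11×116 + 0.34×16.1 = 25.48
Denominator = 1×147 + 0.11×6.46 + 0.34×96.6 = 180.6
Vm = 57.2 · log₁₀(0.14114) = 57.2 × (-0.8503) = -48.64 mV

-49 mV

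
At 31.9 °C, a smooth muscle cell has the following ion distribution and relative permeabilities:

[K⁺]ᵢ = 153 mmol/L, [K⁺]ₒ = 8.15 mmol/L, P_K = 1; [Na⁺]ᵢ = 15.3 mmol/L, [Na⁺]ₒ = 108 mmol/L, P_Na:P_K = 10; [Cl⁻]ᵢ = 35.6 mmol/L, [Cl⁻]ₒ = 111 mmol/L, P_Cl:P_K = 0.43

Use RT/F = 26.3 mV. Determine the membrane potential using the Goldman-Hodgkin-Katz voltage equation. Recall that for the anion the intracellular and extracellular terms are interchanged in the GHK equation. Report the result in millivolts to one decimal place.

Vm = 26.3 · ln[(Σ P·[cation]ₒ + Σ P·[anion]ᵢ) / (Σ P·[cation]ᵢ + Σ P·[anion]ₒ)]
Numerator = 1×8.15 + 10×108 + 0.43×35.6 = 1103
Denominator = 1×153 + 10×15.3 + 0.43×111 = 353.7
Vm = 26.3 · ln(3.1195) = 26.3 × (1.1377) = 29.92 mV

29.9 mV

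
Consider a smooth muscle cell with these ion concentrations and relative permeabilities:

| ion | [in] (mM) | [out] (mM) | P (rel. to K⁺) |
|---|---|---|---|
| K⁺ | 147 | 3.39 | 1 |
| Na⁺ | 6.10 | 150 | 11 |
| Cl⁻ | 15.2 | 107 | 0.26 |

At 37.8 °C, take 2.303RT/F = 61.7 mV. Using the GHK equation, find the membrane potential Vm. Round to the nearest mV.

52 mV

Vm = 61.7 · log₁₀[(Σ P·[cation]ₒ + Σ P·[anion]ᵢ) / (Σ P·[cation]ᵢ + Σ P·[anion]ₒ)]
Numerator = 1×3.39 + 11×150 + 0.26×15.2 = 1657
Denominator = 1×147 + 11×6.10 + 0.26×107 = 241.9
Vm = 61.7 · log₁₀(6.8508) = 61.7 × (0.8357) = 51.57 mV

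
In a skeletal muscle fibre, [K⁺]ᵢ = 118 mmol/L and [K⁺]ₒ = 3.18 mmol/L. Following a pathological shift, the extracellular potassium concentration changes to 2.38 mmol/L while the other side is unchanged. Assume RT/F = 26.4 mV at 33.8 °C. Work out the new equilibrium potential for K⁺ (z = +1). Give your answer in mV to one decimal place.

After the shift: [K⁺]_out = 2.38, [K⁺]_in = 118 mmol/L.
E_new = (26.4/1)·ln(2.38/118) = 26.40 · (-3.9036) = -103.05 mV

-103.1 mV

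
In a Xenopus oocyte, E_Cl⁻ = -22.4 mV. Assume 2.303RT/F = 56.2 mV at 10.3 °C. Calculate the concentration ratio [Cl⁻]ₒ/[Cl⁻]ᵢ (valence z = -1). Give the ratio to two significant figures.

log₁₀([out]/[in]) = E·z/(56.2) = -22.4 × -1 / 56.2 = 0.3986
[out]/[in] = 10^(0.3986) = 2.504

2.5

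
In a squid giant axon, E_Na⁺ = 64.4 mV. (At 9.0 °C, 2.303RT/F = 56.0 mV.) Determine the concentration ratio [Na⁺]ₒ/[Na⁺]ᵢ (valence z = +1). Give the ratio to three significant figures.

log₁₀([out]/[in]) = E·z/(56.0) = 64.4 × 1 / 56.0 = 1.1500
[out]/[in] = 10^(1.1500) = 14.13

14.1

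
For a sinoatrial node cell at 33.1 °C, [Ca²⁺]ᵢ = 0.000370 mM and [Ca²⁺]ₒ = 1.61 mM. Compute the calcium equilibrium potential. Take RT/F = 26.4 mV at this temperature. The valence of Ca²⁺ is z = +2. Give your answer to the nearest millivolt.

111 mV

E = (26.4/z) · ln([Ca²⁺]_out/[Ca²⁺]_in) with z = +2.
= (26.4/2) · ln(1.61/0.000370) = 13.20 · ln(4351)
= 13.20 · (8.3782) = 110.59 mV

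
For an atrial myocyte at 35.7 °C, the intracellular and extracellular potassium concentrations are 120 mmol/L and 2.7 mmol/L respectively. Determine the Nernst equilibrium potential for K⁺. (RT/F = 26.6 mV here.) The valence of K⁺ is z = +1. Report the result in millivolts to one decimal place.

-100.9 mV

E = (26.6/z) · ln([K⁺]_out/[K⁺]_in) with z = +1.
= (26.6/1) · ln(2.7/120) = 26.60 · ln(0.0225)
= 26.60 · (-3.7942) = -100.93 mV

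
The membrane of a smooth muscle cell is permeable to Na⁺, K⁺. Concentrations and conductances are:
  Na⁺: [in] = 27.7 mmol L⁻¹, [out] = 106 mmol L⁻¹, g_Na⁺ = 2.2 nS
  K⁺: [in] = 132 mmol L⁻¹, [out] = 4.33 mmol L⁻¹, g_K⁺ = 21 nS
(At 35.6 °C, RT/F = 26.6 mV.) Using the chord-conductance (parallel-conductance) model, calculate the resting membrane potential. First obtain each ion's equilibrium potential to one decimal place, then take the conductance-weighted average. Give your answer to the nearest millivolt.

E_Na⁺ = (26.6/1)·ln(106/27.7) = 35.7 mV
E_K⁺ = (26.6/1)·ln(4.33/132) = -90.9 mV
Vm = (Σ gᵢEᵢ)/(Σ gᵢ) = (2.2·35.7 + 21·-90.9) / (2.2 + 21)
= -1830.36 / 23.2 = -78.89 mV

-79 mV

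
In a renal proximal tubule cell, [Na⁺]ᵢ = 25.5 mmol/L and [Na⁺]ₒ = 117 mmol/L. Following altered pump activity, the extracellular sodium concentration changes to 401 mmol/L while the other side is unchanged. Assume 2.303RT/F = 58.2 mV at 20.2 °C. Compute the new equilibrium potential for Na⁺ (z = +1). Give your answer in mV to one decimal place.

69.6 mV

After the shift: [Na⁺]_out = 401, [Na⁺]_in = 25.5 mmol/L.
E_new = (58.2/1)·log₁₀(401/25.5) = 58.20 · (1.1966) = 69.64 mV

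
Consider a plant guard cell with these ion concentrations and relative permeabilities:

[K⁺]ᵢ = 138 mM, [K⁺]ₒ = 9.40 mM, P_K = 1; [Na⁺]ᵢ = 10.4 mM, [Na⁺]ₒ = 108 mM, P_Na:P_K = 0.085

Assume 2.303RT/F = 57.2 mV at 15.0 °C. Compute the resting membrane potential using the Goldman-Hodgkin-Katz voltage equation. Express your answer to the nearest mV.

-50 mV

Vm = 57.2 · log₁₀[(Σ P·[cation]ₒ + Σ P·[anion]ᵢ) / (Σ P·[cation]ᵢ + Σ P·[anion]ₒ)]
Numerator = 1×9.40 + 0.085×108 = 18.58
Denominator = 1×138 + 0.085×10.4 = 138.9
Vm = 57.2 · log₁₀(0.13378) = 57.2 × (-0.8736) = -49.97 mV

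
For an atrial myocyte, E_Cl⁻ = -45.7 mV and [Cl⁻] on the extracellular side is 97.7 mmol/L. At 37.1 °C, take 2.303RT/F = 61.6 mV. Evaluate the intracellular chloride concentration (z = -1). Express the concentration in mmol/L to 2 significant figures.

18 mmol/L

Nernst: E = (61.6/-1) · log₁₀([out]/[in]), so log₁₀([out]/[in]) = -45.7 × -1 / 61.6 = 0.7419.
[out]/[in] = 10^(0.7419) = 5.519.
[in] = 97.7 / 5.519 = 17.7 mmol/L.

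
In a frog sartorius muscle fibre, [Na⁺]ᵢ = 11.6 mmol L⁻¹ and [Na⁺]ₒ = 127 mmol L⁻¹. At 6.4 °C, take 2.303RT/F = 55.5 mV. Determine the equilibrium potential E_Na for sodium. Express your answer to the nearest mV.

E = (55.5/z) · log₁₀([Na⁺]_out/[Na⁺]_in) with z = +1.
= (55.5/1) · log₁₀(127/11.6) = 55.50 · log₁₀(10.95)
= 55.50 · (1.0393) = 57.68 mV

58 mV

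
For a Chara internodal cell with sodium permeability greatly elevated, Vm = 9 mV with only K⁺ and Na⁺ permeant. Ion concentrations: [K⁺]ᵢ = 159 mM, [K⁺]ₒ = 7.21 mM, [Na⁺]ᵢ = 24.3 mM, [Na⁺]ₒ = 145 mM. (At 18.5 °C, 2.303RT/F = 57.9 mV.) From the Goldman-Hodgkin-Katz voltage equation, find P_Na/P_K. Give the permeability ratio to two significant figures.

Let α = P_Na/P_K. GHK: Vm = 57.9·log₁₀[(Kₒ + α·Naₒ)/(Kᵢ + α·Naᵢ)].
10^(Vm/57.9) = 10^(9.0/57.9) = 1.4303
So 1.4303·(Kᵢ + α·Naᵢ) = Kₒ + α·Naₒ → α = (1.4303·159.0 − 7.21) / (145.0 − 1.4303·24.3)
α = (227.4 − 7.21) / (145.0 − 34.76) = 220.2/110.2 = 1.998

2.0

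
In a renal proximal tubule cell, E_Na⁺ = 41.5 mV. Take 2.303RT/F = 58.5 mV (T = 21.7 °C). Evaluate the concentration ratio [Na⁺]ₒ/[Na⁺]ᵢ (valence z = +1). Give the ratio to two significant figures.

5.1

log₁₀([out]/[in]) = E·z/(58.5) = 41.5 × 1 / 58.5 = 0.7094
[out]/[in] = 10^(0.7094) = 5.122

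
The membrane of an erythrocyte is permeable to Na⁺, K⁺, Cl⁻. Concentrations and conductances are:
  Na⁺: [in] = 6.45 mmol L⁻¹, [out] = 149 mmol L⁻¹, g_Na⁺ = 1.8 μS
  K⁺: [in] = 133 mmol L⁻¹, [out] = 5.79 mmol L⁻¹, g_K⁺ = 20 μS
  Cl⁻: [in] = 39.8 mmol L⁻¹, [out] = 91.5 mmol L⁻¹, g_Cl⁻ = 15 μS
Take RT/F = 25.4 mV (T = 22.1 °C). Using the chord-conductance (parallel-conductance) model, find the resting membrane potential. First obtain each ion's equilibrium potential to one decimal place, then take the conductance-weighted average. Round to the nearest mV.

E_Na⁺ = (25.4/1)·ln(149/6.45) = 79.8 mV
E_K⁺ = (25.4/1)·ln(5.79/133) = -79.6 mV
E_Cl⁻ = (25.4/-1)·ln(91.5/39.8) = -21.1 mV
Vm = (Σ gᵢEᵢ)/(Σ gᵢ) = (1.8·79.8 + 20·-79.6 + 15·-21.1) / (1.8 + 20 + 15)
= -1764.86 / 36.8 = -47.96 mV

-48 mV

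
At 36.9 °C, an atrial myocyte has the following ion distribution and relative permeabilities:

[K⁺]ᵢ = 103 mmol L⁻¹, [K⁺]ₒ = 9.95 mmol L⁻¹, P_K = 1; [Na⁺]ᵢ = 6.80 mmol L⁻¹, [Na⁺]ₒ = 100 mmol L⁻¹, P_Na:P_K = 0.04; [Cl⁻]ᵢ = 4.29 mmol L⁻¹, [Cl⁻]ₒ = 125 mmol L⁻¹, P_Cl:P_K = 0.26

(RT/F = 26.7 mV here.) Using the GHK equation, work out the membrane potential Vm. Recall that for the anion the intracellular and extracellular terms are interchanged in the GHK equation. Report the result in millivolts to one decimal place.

-58.7 mV

Vm = 26.7 · ln[(Σ P·[cation]ₒ + Σ P·[anion]ᵢ) / (Σ P·[cation]ᵢ + Σ P·[anion]ₒ)]
Numerator = 1×9.95 + 0.04×100 + 0.26×4.29 = 15.07
Denominator = 1×103 + 0.04×6.80 + 0.26×125 = 135.8
Vm = 26.7 · ln(0.11096) = 26.7 × (-2.1986) = -58.70 mV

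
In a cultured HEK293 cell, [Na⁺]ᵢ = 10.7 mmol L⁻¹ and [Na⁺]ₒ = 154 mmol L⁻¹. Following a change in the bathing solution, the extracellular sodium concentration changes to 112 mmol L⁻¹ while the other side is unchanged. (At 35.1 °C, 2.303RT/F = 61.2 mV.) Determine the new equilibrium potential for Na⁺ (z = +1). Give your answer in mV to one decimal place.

After the shift: [Na⁺]_out = 112, [Na⁺]_in = 10.7 mmol L⁻¹.
E_new = (61.2/1)·log₁₀(112/10.7) = 61.20 · (1.0198) = 62.41 mV

62.4 mV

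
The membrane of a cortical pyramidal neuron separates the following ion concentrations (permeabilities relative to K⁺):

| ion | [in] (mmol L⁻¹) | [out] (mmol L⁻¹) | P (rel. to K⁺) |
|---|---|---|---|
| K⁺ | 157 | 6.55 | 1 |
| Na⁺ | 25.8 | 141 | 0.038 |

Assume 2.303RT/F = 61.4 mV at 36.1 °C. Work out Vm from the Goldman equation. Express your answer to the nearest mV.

Vm = 61.4 · log₁₀[(Σ P·[cation]ₒ + Σ P·[anion]ᵢ) / (Σ P·[cation]ᵢ + Σ P·[anion]ₒ)]
Numerator = 1×6.55 + 0.038×141 = 11.91
Denominator = 1×157 + 0.038×25.8 = 158
Vm = 61.4 · log₁₀(0.075376) = 61.4 × (-1.1228) = -68.94 mV

-69 mV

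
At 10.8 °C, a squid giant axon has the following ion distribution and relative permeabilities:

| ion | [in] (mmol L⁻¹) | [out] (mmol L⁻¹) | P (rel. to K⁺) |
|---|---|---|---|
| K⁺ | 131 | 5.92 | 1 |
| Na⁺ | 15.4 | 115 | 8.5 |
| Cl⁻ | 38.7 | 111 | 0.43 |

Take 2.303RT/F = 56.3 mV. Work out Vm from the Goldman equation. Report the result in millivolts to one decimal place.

Vm = 56.3 · log₁₀[(Σ P·[cation]ₒ + Σ P·[anion]ᵢ) / (Σ P·[cation]ᵢ + Σ P·[anion]ₒ)]
Numerator = 1×5.92 + 8.5×115 + 0.43×38.7 = 1000
Denominator = 1×131 + 8.5×15.4 + 0.43×111 = 309.6
Vm = 56.3 · log₁₀(3.2299) = 56.3 × (0.5092) = 28.67 mV

28.7 mV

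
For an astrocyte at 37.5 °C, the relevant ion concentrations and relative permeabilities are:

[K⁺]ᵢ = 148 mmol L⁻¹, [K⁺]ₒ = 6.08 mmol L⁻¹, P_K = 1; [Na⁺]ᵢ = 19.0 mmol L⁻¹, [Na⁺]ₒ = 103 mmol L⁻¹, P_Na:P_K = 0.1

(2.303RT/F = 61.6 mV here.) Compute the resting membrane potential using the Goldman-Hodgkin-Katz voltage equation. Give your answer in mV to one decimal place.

-59.2 mV

Vm = 61.6 · log₁₀[(Σ P·[cation]ₒ + Σ P·[anion]ᵢ) / (Σ P·[cation]ᵢ + Σ P·[anion]ₒ)]
Numerator = 1×6.08 + 0.1×103 = 16.38
Denominator = 1×148 + 0.1×19.0 = 149.9
Vm = 61.6 · log₁₀(0.10927) = 61.6 × (-0.9615) = -59.23 mV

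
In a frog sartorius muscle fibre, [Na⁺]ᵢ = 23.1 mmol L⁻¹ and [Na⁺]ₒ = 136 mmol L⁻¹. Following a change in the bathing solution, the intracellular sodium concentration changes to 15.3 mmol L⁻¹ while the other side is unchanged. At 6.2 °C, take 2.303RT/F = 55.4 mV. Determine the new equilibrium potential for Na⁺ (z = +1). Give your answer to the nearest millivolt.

After the shift: [Na⁺]_out = 136, [Na⁺]_in = 15.3 mmol L⁻¹.
E_new = (55.4/1)·log₁₀(136/15.3) = 55.40 · (0.9488) = 52.57 mV

53 mV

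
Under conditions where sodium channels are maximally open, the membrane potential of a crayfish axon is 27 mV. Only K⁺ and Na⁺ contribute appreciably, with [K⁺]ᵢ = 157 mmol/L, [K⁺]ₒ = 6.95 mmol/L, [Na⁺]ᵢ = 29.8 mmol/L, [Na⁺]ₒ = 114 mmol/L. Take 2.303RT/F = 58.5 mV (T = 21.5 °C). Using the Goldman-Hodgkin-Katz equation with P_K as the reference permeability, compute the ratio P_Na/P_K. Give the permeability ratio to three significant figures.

Let α = P_Na/P_K. GHK: Vm = 58.5·log₁₀[(Kₒ + α·Naₒ)/(Kᵢ + α·Naᵢ)].
10^(Vm/58.5) = 10^(27.0/58.5) = 2.8943
So 2.8943·(Kᵢ + α·Naᵢ) = Kₒ + α·Naₒ → α = (2.8943·157.0 − 6.95) / (114.0 − 2.8943·29.8)
α = (454.4 − 6.95) / (114.0 − 86.25) = 447.4/27.75 = 16.12

16.1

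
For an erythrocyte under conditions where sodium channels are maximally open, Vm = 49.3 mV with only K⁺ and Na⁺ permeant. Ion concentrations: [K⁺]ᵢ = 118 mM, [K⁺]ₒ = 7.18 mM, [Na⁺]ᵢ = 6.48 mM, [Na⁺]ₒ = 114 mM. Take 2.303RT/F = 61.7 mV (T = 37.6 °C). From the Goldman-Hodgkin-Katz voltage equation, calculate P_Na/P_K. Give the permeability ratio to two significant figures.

10

Let α = P_Na/P_K. GHK: Vm = 61.7·log₁₀[(Kₒ + α·Naₒ)/(Kᵢ + α·Naᵢ)].
10^(Vm/61.7) = 10^(49.3/61.7) = 6.2955
So 6.2955·(Kᵢ + α·Naᵢ) = Kₒ + α·Naₒ → α = (6.2955·118.0 − 7.18) / (114.0 − 6.2955·6.48)
α = (742.9 − 7.18) / (114.0 − 40.79) = 735.7/73.21 = 10.05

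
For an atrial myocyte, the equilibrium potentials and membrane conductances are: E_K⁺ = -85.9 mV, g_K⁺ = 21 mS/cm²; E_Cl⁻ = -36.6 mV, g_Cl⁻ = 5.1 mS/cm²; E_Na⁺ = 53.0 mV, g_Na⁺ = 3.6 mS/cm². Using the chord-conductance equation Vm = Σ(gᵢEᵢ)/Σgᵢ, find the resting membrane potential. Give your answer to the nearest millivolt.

-61 mV

Σ gᵢEᵢ = 21·(-85.9) + 5.1·(-36.6) + 3.6·(53.0) = -1799.76
Σ gᵢ = 21 + 5.1 + 3.6 = 29.7
Vm = -1799.76 / 29.7 = -60.60 mV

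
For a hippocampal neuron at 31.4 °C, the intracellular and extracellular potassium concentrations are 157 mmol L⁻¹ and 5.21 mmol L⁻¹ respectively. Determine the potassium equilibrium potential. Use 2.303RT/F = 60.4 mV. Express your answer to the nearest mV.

E = (60.4/z) · log₁₀([K⁺]_out/[K⁺]_in) with z = +1.
= (60.4/1) · log₁₀(5.21/157) = 60.40 · log₁₀(0.03318)
= 60.40 · (-1.4791) = -89.34 mV

-89 mV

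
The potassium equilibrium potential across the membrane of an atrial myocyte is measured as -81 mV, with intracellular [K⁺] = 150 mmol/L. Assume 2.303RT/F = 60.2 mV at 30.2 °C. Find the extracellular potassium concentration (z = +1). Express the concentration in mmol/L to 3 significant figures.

Nernst: E = (60.2/1) · log₁₀([out]/[in]), so log₁₀([out]/[in]) = -81.0 × 1 / 60.2 = -1.3455.
[out]/[in] = 10^(-1.3455) = 0.04513.
[out] = 0.04513 × 150 = 6.77 mmol/L.

6.77 mmol/L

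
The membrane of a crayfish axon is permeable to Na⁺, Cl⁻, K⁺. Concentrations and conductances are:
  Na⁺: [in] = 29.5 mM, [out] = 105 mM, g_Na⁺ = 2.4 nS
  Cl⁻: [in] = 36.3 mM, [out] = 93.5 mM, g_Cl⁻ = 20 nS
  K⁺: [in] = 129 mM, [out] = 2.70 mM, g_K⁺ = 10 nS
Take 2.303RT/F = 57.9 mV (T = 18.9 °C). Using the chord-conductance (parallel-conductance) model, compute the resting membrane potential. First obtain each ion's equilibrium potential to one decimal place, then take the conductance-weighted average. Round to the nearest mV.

-42 mV

E_Na⁺ = (57.9/1)·log₁₀(105/29.5) = 31.9 mV
E_Cl⁻ = (57.9/-1)·log₁₀(93.5/36.3) = -23.8 mV
E_K⁺ = (57.9/1)·log₁₀(2.70/129) = -97.2 mV
Vm = (Σ gᵢEᵢ)/(Σ gᵢ) = (2.4·31.9 + 20·-23.8 + 10·-97.2) / (2.4 + 20 + 10)
= -1371.44 / 32.4 = -42.33 mV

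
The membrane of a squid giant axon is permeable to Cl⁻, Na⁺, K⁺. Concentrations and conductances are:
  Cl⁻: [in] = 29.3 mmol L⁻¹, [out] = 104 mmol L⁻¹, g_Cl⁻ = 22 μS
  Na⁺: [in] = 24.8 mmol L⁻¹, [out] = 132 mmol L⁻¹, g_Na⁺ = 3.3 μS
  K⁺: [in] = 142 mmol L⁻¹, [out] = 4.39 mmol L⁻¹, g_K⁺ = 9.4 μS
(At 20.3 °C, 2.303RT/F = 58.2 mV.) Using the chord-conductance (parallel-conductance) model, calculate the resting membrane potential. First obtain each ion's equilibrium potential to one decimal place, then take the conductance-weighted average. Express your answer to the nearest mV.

-40 mV

E_Cl⁻ = (58.2/-1)·log₁₀(104/29.3) = -32.0 mV
E_Na⁺ = (58.2/1)·log₁₀(132/24.8) = 42.3 mV
E_K⁺ = (58.2/1)·log₁₀(4.39/142) = -87.9 mV
Vm = (Σ gᵢEᵢ)/(Σ gᵢ) = (22·-32.0 + 3.3·42.3 + 9.4·-87.9) / (22 + 3.3 + 9.4)
= -1390.67 / 34.7 = -40.08 mV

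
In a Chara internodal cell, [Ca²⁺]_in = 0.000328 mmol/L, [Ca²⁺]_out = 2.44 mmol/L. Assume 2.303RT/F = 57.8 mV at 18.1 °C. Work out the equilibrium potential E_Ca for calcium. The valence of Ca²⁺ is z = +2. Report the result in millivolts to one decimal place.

E = (57.8/z) · log₁₀([Ca²⁺]_out/[Ca²⁺]_in) with z = +2.
= (57.8/2) · log₁₀(2.44/0.000328) = 28.90 · log₁₀(7439)
= 28.90 · (3.8715) = 111.89 mV

111.9 mV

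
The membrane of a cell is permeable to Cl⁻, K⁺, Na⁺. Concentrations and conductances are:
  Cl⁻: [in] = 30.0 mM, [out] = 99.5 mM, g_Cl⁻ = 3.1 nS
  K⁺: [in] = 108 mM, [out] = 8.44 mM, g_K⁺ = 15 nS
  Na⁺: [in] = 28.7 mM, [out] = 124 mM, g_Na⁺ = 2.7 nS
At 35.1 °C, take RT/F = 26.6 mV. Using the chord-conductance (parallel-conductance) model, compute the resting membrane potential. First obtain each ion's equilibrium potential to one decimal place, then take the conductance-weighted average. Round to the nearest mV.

-49 mV

E_Cl⁻ = (26.6/-1)·ln(99.5/30.0) = -31.9 mV
E_K⁺ = (26.6/1)·ln(8.44/108) = -67.8 mV
E_Na⁺ = (26.6/1)·ln(124/28.7) = 38.9 mV
Vm = (Σ gᵢEᵢ)/(Σ gᵢ) = (3.1·-31.9 + 15·-67.8 + 2.7·38.9) / (3.1 + 15 + 2.7)
= -1010.86 / 20.8 = -48.60 mV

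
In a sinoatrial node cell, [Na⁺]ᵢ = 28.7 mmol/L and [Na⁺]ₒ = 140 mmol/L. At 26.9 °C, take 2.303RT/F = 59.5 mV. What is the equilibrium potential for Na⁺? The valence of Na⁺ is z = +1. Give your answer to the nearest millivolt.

E = (59.5/z) · log₁₀([Na⁺]_out/[Na⁺]_in) with z = +1.
= (59.5/1) · log₁₀(140/28.7) = 59.50 · log₁₀(4.878)
= 59.50 · (0.6882) = 40.95 mV

41 mV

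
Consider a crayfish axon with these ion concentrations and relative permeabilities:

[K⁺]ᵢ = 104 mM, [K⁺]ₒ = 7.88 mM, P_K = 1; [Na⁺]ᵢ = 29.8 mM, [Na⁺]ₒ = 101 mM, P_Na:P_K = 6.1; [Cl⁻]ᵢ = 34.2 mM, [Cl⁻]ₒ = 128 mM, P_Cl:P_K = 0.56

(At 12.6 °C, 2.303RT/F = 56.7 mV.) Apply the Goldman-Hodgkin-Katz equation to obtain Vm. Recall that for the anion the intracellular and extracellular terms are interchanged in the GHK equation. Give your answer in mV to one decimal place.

14.5 mV

Vm = 56.7 · log₁₀[(Σ P·[cation]ₒ + Σ P·[anion]ᵢ) / (Σ P·[cation]ᵢ + Σ P·[anion]ₒ)]
Numerator = 1×7.88 + 6.1×101 + 0.56×34.2 = 643.1
Denominator = 1×104 + 6.1×29.8 + 0.56×128 = 357.5
Vm = 56.7 · log₁₀(1.7992) = 56.7 × (0.2551) = 14.46 mV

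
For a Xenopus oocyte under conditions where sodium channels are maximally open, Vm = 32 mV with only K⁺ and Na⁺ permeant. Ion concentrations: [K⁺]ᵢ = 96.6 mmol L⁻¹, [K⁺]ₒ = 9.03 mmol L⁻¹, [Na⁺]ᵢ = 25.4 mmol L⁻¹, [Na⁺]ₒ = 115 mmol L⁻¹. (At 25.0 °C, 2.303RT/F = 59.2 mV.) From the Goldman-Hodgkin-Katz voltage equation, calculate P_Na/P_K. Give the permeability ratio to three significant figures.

Let α = P_Na/P_K. GHK: Vm = 59.2·log₁₀[(Kₒ + α·Naₒ)/(Kᵢ + α·Naᵢ)].
10^(Vm/59.2) = 10^(32.0/59.2) = 3.4717
So 3.4717·(Kᵢ + α·Naᵢ) = Kₒ + α·Naₒ → α = (3.4717·96.6 − 9.03) / (115.0 − 3.4717·25.4)
α = (335.4 − 9.03) / (115.0 − 88.18) = 326.3/26.82 = 12.17

12.2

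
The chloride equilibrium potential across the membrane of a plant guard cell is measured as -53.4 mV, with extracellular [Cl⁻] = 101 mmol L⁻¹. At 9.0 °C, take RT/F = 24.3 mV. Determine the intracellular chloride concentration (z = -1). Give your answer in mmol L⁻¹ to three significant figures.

Nernst: E = (24.3/-1) · ln([out]/[in]), so ln([out]/[in]) = -53.4 × -1 / 24.3 = 2.1975.
[out]/[in] = e^(2.1975) = 9.003.
[in] = 101 / 9.003 = 11.22 mmol L⁻¹.

11.2 mmol L⁻¹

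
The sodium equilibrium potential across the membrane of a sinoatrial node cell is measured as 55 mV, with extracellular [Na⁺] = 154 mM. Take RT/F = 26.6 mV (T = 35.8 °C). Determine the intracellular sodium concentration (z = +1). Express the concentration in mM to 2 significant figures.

19 mM

Nernst: E = (26.6/1) · ln([out]/[in]), so ln([out]/[in]) = 55.0 × 1 / 26.6 = 2.0677.
[out]/[in] = e^(2.0677) = 7.906.
[in] = 154 / 7.906 = 19.48 mM.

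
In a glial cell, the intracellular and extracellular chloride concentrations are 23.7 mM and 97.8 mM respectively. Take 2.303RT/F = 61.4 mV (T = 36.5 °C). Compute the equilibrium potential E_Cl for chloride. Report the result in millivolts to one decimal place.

-37.8 mV

E = (61.4/z) · log₁₀([Cl⁻]_out/[Cl⁻]_in) with z = -1.
For an anion, dividing by z = -1 reverses the sign.
= (61.4/-1) · log₁₀(97.8/23.7) = -61.40 · log₁₀(4.127)
= -61.40 · (0.6156) = -37.80 mV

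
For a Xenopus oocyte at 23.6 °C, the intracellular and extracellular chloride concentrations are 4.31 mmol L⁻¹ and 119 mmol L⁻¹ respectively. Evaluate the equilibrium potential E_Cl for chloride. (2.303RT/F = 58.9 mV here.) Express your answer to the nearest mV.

E = (58.9/z) · log₁₀([Cl⁻]_out/[Cl⁻]_in) with z = -1.
For an anion, dividing by z = -1 reverses the sign.
= (58.9/-1) · log₁₀(119/4.31) = -58.90 · log₁₀(27.61)
= -58.90 · (1.4411) = -84.88 mV

-85 mV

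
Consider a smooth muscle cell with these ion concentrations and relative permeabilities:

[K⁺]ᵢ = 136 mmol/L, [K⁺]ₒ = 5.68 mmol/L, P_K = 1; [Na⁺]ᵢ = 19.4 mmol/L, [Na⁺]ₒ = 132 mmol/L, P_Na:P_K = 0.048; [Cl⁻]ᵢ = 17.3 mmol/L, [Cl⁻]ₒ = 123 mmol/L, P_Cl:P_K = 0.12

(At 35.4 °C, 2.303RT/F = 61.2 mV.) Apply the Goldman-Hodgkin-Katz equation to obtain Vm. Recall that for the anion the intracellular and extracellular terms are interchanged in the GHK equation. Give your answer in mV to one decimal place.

Vm = 61.2 · log₁₀[(Σ P·[cation]ₒ + Σ P·[anion]ᵢ) / (Σ P·[cation]ᵢ + Σ P·[anion]ₒ)]
Numerator = 1×5.68 + 0.048×132 + 0.12×17.3 = 14.09
Denominator = 1×136 + 0.048×19.4 + 0.12×123 = 151.7
Vm = 61.2 · log₁₀(0.092899) = 61.2 × (-1.0320) = -63.16 mV

-63.2 mV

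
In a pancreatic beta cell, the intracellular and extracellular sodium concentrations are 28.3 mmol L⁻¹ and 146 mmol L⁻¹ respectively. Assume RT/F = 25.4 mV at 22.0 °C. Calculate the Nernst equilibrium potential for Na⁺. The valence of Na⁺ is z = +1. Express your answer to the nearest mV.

42 mV

E = (25.4/z) · ln([Na⁺]_out/[Na⁺]_in) with z = +1.
= (25.4/1) · ln(146/28.3) = 25.40 · ln(5.159)
= 25.40 · (1.6407) = 41.67 mV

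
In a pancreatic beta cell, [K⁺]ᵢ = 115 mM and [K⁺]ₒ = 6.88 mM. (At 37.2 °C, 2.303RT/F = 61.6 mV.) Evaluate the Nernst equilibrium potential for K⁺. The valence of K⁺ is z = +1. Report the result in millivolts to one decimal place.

-75.3 mV

E = (61.6/z) · log₁₀([K⁺]_out/[K⁺]_in) with z = +1.
= (61.6/1) · log₁₀(6.88/115) = 61.60 · log₁₀(0.05983)
= 61.60 · (-1.2231) = -75.34 mV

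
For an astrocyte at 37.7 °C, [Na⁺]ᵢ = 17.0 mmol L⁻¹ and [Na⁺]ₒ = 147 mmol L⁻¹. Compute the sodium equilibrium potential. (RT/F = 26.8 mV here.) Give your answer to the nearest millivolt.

E = (26.8/z) · ln([Na⁺]_out/[Na⁺]_in) with z = +1.
= (26.8/1) · ln(147/17.0) = 26.80 · ln(8.647)
= 26.80 · (2.1572) = 57.81 mV

58 mV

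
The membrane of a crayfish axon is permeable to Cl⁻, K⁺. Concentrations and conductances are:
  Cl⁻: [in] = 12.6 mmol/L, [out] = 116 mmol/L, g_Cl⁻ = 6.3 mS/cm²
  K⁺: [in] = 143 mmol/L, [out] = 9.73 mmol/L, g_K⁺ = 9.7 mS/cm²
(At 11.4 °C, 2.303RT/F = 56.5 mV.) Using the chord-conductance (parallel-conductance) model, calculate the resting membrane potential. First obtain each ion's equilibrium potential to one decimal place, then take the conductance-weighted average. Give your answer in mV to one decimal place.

E_Cl⁻ = (56.5/-1)·log₁₀(116/12.6) = -54.5 mV
E_K⁺ = (56.5/1)·log₁₀(9.73/143) = -65.9 mV
Vm = (Σ gᵢEᵢ)/(Σ gᵢ) = (6.3·-54.5 + 9.7·-65.9) / (6.3 + 9.7)
= -982.58 / 16 = -61.41 mV

-61.4 mV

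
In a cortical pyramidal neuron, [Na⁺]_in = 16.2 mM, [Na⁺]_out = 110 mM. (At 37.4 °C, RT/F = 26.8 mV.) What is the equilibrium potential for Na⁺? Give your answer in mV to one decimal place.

E = (26.8/z) · ln([Na⁺]_out/[Na⁺]_in) with z = +1.
= (26.8/1) · ln(110/16.2) = 26.80 · ln(6.79)
= 26.80 · (1.9155) = 51.33 mV

51.3 mV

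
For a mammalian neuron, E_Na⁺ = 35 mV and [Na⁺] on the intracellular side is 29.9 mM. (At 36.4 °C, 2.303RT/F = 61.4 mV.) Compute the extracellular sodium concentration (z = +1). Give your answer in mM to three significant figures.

111 mM

Nernst: E = (61.4/1) · log₁₀([out]/[in]), so log₁₀([out]/[in]) = 35.0 × 1 / 61.4 = 0.5700.
[out]/[in] = 10^(0.5700) = 3.716.
[out] = 3.716 × 29.9 = 111.1 mM.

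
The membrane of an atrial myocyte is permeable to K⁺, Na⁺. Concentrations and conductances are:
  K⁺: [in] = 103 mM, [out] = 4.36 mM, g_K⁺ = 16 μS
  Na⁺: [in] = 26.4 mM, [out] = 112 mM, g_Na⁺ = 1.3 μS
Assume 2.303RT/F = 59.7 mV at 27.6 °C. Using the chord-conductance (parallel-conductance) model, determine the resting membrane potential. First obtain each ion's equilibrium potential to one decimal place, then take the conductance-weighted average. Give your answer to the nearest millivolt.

E_K⁺ = (59.7/1)·log₁₀(4.36/103) = -82.0 mV
E_Na⁺ = (59.7/1)·log₁₀(112/26.4) = 37.5 mV
Vm = (Σ gᵢEᵢ)/(Σ gᵢ) = (16·-82.0 + 1.3·37.5) / (16 + 1.3)
= -1263.25 / 17.3 = -73.02 mV

-73 mV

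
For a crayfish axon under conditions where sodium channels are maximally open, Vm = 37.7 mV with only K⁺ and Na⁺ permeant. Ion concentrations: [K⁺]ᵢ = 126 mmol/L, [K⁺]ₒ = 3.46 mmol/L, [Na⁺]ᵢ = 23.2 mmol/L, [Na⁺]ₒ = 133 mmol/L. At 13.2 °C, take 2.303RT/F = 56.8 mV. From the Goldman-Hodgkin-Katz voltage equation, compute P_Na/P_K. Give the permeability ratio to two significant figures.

22

Let α = P_Na/P_K. GHK: Vm = 56.8·log₁₀[(Kₒ + α·Naₒ)/(Kᵢ + α·Naᵢ)].
10^(Vm/56.8) = 10^(37.7/56.8) = 4.6103
So 4.6103·(Kᵢ + α·Naᵢ) = Kₒ + α·Naₒ → α = (4.6103·126.0 − 3.46) / (133.0 − 4.6103·23.2)
α = (580.9 − 3.46) / (133.0 − 107) = 577.4/26.04 = 22.17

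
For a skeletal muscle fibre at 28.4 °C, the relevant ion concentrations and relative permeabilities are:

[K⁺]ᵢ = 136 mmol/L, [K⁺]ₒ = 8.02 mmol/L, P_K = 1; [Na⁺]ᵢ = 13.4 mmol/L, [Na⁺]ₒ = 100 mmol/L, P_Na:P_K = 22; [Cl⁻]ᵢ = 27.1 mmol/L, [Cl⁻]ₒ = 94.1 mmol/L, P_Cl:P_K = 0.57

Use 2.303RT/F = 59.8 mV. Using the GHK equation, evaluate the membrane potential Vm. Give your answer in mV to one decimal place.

39.6 mV

Vm = 59.8 · log₁₀[(Σ P·[cation]ₒ + Σ P·[anion]ᵢ) / (Σ P·[cation]ᵢ + Σ P·[anion]ₒ)]
Numerator = 1×8.02 + 22×100 + 0.57×27.1 = 2223
Denominator = 1×136 + 22×13.4 + 0.57×94.1 = 484.4
Vm = 59.8 · log₁₀(4.5898) = 59.8 × (0.6618) = 39.58 mV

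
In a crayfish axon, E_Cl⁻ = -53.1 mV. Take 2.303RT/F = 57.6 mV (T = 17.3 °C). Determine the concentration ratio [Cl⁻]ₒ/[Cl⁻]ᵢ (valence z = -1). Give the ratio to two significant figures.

8.4

log₁₀([out]/[in]) = E·z/(57.6) = -53.1 × -1 / 57.6 = 0.9219
[out]/[in] = 10^(0.9219) = 8.354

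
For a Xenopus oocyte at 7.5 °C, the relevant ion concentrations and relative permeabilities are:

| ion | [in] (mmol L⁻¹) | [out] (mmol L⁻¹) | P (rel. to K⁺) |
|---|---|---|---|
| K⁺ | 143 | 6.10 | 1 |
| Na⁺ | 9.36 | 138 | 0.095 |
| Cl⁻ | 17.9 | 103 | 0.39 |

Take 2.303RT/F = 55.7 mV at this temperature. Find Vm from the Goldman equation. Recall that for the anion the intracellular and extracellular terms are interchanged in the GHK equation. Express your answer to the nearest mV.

-47 mV

Vm = 55.7 · log₁₀[(Σ P·[cation]ₒ + Σ P·[anion]ᵢ) / (Σ P·[cation]ᵢ + Σ P·[anion]ₒ)]
Numerator = 1×6.10 + 0.095×138 + 0.39×17.9 = 26.19
Denominator = 1×143 + 0.095×9.36 + 0.39×103 = 184.1
Vm = 55.7 · log₁₀(0.1423) = 55.7 × (-0.8468) = -47.17 mV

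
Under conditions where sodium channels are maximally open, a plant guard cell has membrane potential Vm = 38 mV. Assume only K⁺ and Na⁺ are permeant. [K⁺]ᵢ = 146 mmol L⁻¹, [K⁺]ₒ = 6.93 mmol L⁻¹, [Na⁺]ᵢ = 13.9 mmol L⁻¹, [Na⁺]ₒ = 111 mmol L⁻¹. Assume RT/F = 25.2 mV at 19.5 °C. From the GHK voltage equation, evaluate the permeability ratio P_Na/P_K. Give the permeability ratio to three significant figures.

Let α = P_Na/P_K. GHK: Vm = 25.2·ln[(Kₒ + α·Naₒ)/(Kᵢ + α·Naᵢ)].
e^(Vm/25.2) = e^(38.0/25.2) = 4.5174
So 4.5174·(Kᵢ + α·Naᵢ) = Kₒ + α·Naₒ → α = (4.5174·146.0 − 6.93) / (111.0 − 4.5174·13.9)
α = (659.5 − 6.93) / (111.0 − 62.79) = 652.6/48.21 = 13.54

13.5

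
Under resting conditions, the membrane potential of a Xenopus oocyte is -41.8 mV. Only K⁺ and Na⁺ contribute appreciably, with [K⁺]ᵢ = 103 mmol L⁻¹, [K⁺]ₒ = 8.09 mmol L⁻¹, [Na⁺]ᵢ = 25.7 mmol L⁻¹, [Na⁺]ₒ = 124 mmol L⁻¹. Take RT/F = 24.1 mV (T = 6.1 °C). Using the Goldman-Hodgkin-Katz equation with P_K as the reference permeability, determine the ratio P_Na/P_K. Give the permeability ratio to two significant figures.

0.084

Let α = P_Na/P_K. GHK: Vm = 24.1·ln[(Kₒ + α·Naₒ)/(Kᵢ + α·Naᵢ)].
e^(Vm/24.1) = e^(-41.8/24.1) = 0.1765
So 0.1765·(Kᵢ + α·Naᵢ) = Kₒ + α·Naₒ → α = (0.1765·103.0 − 8.09) / (124.0 − 0.1765·25.7)
α = (18.18 − 8.09) / (124.0 − 4.536) = 10.09/119.5 = 0.08446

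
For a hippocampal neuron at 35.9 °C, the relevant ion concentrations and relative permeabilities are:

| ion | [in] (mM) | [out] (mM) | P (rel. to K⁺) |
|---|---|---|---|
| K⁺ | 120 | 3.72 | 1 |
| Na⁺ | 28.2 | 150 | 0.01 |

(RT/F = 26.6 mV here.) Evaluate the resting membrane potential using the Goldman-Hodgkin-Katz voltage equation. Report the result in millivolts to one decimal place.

-83.5 mV

Vm = 26.6 · ln[(Σ P·[cation]ₒ + Σ P·[anion]ᵢ) / (Σ P·[cation]ᵢ + Σ P·[anion]ₒ)]
Numerator = 1×3.72 + 0.01×150 = 5.22
Denominator = 1×120 + 0.01×28.2 = 120.3
Vm = 26.6 · ln(0.043398) = 26.6 × (-3.1373) = -83.45 mV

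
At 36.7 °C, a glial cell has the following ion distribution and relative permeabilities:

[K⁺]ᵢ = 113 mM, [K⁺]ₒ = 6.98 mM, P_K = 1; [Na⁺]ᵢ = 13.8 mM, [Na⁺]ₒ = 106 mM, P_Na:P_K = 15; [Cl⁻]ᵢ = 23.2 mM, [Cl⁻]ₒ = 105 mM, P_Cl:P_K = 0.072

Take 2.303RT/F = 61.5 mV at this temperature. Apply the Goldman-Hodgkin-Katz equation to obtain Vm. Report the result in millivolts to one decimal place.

Vm = 61.5 · log₁₀[(Σ P·[cation]ₒ + Σ P·[anion]ᵢ) / (Σ P·[cation]ᵢ + Σ P·[anion]ₒ)]
Numerator = 1×6.98 + 15×106 + 0.072×23.2 = 1599
Denominator = 1×113 + 15×13.8 + 0.072×105 = 327.6
Vm = 61.5 · log₁₀(4.8805) = 61.5 × (0.6885) = 42.34 mV

42.3 mV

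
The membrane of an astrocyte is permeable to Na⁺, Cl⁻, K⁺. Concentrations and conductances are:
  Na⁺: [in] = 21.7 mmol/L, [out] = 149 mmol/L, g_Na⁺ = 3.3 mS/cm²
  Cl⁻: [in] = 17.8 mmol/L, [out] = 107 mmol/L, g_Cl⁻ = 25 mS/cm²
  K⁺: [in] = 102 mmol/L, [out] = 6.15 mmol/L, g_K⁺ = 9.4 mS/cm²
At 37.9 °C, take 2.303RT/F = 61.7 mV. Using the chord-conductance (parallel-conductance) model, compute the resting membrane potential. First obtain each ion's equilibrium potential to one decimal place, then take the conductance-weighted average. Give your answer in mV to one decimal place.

-46.2 mV

E_Na⁺ = (61.7/1)·log₁₀(149/21.7) = 51.6 mV
E_Cl⁻ = (61.7/-1)·log₁₀(107/17.8) = -48.1 mV
E_K⁺ = (61.7/1)·log₁₀(6.15/102) = -75.3 mV
Vm = (Σ gᵢEᵢ)/(Σ gᵢ) = (3.3·51.6 + 25·-48.1 + 9.4·-75.3) / (3.3 + 25 + 9.4)
= -1740.04 / 37.7 = -46.15 mV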